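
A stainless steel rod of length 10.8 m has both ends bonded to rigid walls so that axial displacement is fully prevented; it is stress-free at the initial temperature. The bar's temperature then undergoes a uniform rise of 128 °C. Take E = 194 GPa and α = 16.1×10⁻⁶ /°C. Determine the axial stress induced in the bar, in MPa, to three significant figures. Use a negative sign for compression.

Free thermal expansion αLΔT = 16.1e-6 · 10800 · 128 = 22.26 mm.
The walls impose strain ε = −(22.26)/10800 = -2.0608e-03; σ = Eε = 194000 · -2.0608e-03 = -399.8 MPa.

-400 MPa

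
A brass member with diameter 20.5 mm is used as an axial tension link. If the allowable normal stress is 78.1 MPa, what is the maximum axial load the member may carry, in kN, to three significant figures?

25.8 kN

A = 330.1 mm².
P_max = σ_allow · A = 78.1 · 330.1 = 25780 N = 25.78 kN.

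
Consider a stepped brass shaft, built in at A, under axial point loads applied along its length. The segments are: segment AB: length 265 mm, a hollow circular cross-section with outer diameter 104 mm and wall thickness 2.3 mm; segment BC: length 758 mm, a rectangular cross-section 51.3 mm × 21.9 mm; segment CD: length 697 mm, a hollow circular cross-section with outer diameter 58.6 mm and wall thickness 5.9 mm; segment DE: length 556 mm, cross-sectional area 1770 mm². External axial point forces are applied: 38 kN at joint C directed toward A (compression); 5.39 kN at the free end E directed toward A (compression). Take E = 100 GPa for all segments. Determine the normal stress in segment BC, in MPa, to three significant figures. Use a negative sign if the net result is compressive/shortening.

-38.6 MPa

Internal axial forces (sectioning from the free end, tension +): N_DE = -5.39 kN, N_CD = -5.39 kN, N_BC = -43.39 kN, N_AB = -43.39 kN.
A_BC = 1123 mm².
σ_BC = N_BC/A_BC = -43390/1123 = -38.62 MPa.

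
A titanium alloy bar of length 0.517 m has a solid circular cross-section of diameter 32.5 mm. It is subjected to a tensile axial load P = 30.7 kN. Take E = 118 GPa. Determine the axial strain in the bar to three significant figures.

3.14e-04

A = 829.6 mm².
σ = N/A = 37.01 MPa; ε = σ/E = 37.01/118000 = 3.136e-04.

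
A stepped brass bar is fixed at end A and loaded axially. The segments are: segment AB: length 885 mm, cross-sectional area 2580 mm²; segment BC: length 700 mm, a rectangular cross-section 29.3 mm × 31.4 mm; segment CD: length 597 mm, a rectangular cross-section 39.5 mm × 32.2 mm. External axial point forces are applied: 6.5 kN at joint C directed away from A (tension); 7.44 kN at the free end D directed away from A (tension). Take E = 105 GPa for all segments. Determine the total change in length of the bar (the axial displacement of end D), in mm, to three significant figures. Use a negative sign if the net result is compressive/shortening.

0.180 mm

Internal axial forces (sectioning from the free end, tension +): N_CD = 7.44 kN, N_BC = 13.94 kN, N_AB = 13.94 kN.
A_BC = 920 mm².
A_CD = 1272 mm².
δ_AB = 13940·885/(2580·105000) = 0.04554 mm
δ_BC = 13940·700/(920·105000) = 0.101 mm
δ_CD = 7440·597/(1272·105000) = 0.03326 mm
δ = Σδ_i = 0.1798 mm.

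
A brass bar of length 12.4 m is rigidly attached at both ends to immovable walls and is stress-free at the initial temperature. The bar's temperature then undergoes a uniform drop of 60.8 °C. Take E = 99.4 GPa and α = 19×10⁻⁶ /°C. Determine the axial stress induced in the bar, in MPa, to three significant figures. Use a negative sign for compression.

Free thermal expansion αLΔT = 19e-6 · 12400 · -60.8 = -14.32 mm.
The walls impose strain ε = −(-14.32)/12400 = 1.1552e-03; σ = Eε = 99400 · 1.1552e-03 = 114.8 MPa.

115 MPa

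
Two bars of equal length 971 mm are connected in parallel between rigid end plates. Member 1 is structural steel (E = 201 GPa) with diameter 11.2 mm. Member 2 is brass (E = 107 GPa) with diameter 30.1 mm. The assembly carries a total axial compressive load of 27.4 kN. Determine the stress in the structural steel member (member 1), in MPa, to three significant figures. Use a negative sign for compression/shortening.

A_1 = 98.52 mm².
A_2 = 711.6 mm².
Equal strain + equilibrium ⇒ each member carries load in proportion to AE: A₁E₁ = 19800000 N, A₂E₂ = 76140000 N, ΣAE = 95940000 N.
σ₁ = P·E₁/ΣAE = -27400·201000/95940000 = -57.4 MPa.

-57.4 MPa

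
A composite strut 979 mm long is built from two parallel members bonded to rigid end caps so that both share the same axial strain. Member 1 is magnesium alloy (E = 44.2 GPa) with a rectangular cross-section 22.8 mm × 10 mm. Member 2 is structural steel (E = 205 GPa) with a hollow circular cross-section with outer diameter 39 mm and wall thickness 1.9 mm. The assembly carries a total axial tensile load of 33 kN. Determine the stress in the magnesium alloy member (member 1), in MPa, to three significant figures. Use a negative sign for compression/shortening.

A_1 = 228 mm².
A_2 = 221.5 mm².
Equal strain + equilibrium ⇒ each member carries load in proportion to AE: A₁E₁ = 10080000 N, A₂E₂ = 45400000 N, ΣAE = 55480000 N.
σ₁ = P·E₁/ΣAE = 33000·44200/55480000 = 26.29 MPa.

26.3 MPa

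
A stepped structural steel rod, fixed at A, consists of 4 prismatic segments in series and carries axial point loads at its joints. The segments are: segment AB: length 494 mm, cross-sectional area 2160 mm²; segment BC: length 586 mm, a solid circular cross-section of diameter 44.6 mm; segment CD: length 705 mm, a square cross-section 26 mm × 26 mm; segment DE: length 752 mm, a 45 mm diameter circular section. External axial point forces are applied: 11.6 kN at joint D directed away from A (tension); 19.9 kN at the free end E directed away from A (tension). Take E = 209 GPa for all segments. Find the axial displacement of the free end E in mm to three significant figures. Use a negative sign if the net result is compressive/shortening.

Internal axial forces (sectioning from the free end, tension +): N_DE = 19.9 kN, N_CD = 31.5 kN, N_BC = 31.5 kN, N_AB = 31.5 kN.
A_BC = 1562 mm².
A_CD = 676 mm².
A_DE = 1590 mm².
δ_AB = 31500·494/(2160·209000) = 0.03447 mm
δ_BC = 31500·586/(1562·209000) = 0.05653 mm
δ_CD = 31500·705/(676·209000) = 0.1572 mm
δ_DE = 19900·752/(1590·209000) = 0.04502 mm
δ = Σδ_i = 0.2932 mm.

0.293 mm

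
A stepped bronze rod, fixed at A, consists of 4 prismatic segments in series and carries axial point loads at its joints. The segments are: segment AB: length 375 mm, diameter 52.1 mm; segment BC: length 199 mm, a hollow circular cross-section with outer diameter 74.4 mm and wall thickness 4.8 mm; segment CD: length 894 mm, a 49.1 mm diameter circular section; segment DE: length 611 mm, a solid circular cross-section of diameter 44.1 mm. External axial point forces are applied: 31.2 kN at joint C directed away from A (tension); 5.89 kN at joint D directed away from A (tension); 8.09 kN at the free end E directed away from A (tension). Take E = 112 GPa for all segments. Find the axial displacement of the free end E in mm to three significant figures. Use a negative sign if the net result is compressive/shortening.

0.235 mm

Internal axial forces (sectioning from the free end, tension +): N_DE = 8.09 kN, N_CD = 13.98 kN, N_BC = 45.18 kN, N_AB = 45.18 kN.
A_AB = 2132 mm².
A_BC = 1050 mm².
A_CD = 1893 mm².
A_DE = 1527 mm².
δ_AB = 45180·375/(2132·112000) = 0.07096 mm
δ_BC = 45180·199/(1050·112000) = 0.07649 mm
δ_CD = 13980·894/(1893·112000) = 0.05894 mm
δ_DE = 8090·611/(1527·112000) = 0.02889 mm
δ = Σδ_i = 0.2353 mm.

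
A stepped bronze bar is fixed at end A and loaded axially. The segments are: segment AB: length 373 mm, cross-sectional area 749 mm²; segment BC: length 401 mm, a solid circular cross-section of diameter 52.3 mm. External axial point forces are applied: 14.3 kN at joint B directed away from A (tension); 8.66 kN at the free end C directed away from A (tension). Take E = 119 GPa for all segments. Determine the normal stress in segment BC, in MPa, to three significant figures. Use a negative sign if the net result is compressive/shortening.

4.03 MPa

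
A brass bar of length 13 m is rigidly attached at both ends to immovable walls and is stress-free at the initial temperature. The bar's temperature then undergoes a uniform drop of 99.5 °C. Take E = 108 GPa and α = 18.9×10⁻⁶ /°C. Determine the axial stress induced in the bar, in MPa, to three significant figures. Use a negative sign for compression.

203 MPa

Free thermal expansion αLΔT = 18.9e-6 · 13000 · -99.5 = -24.45 mm.
The walls impose strain ε = −(-24.45)/13000 = 1.8806e-03; σ = Eε = 108000 · 1.8806e-03 = 203.1 MPa.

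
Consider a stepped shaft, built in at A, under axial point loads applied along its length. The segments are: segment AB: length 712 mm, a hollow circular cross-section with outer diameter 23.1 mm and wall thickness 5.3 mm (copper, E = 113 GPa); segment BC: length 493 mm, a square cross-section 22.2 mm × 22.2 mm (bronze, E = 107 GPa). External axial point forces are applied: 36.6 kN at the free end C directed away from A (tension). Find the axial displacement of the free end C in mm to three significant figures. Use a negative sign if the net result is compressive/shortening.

Internal axial forces (sectioning from the free end, tension +): N_BC = 36.6 kN, N_AB = 36.6 kN.
A_AB = 296.4 mm².
A_BC = 492.8 mm².
δ_AB = 36600·712/(296.4·113000) = 0.7781 mm
δ_BC = 36600·493/(492.8·107000) = 0.3422 mm
δ = Σδ_i = 1.12 mm.

1.12 mm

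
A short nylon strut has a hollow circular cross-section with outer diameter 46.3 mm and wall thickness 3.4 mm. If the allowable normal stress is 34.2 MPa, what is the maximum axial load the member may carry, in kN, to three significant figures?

A = 458.2 mm².
P_max = σ_allow · A = 34.2 · 458.2 = 15670 N = 15.67 kN.

15.7 kN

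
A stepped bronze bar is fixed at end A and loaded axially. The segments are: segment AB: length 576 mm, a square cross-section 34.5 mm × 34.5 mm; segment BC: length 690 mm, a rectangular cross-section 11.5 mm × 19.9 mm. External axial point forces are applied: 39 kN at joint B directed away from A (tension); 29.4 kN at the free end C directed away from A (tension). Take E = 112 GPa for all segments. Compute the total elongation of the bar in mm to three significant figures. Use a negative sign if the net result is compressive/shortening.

Internal axial forces (sectioning from the free end, tension +): N_BC = 29.4 kN, N_AB = 68.4 kN.
A_AB = 1190 mm².
A_BC = 228.8 mm².
δ_AB = 68400·576/(1190·112000) = 0.2955 mm
δ_BC = 29400·690/(228.8·112000) = 0.7915 mm
δ = Σδ_i = 1.087 mm.

1.09 mm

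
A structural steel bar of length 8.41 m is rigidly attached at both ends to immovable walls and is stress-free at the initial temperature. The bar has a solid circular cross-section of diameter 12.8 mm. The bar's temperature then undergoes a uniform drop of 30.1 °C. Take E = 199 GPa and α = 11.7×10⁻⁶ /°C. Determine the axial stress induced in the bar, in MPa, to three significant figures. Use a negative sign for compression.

70.1 MPa

Free thermal expansion αLΔT = 11.7e-6 · 8410 · -30.1 = -2.962 mm.
The walls impose strain ε = −(-2.962)/8410 = 3.5217e-04; σ = Eε = 199000 · 3.5217e-04 = 70.08 MPa.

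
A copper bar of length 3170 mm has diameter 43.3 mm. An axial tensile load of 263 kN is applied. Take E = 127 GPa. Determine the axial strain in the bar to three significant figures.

A = 1473 mm².
σ = N/A = 178.6 MPa; ε = σ/E = 178.6/127000 = 1.406e-03.

0.00141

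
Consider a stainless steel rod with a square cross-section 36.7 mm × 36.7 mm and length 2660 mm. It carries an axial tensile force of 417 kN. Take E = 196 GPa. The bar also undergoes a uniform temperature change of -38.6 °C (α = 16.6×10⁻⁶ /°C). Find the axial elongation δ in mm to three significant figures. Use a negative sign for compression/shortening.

A = 1347 mm².
δ_mech = NL/(AE) = 417000·2660/(1347·196000) = 4.202 mm.
δ_thermal = αLΔT = 16.6e-6·2660·-38.6 = -1.704 mm.
δ = δ_mech + δ_thermal = 2.497 mm.

2.50 mm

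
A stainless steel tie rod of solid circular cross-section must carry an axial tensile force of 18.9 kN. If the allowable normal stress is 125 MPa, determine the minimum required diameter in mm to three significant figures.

13.9 mm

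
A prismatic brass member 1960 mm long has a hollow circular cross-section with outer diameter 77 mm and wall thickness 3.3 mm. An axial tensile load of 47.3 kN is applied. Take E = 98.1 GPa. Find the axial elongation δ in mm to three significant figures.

A = 764.1 mm².
δ_mech = NL/(AE) = 47300·1960/(764.1·98100) = 1.237 mm.

1.24 mm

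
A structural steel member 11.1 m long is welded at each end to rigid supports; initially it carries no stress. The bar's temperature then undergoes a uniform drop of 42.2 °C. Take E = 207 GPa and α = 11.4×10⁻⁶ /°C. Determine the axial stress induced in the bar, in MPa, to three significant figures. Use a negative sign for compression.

Free thermal expansion αLΔT = 11.4e-6 · 11100 · -42.2 = -5.34 mm.
The walls impose strain ε = −(-5.34)/11100 = 4.8108e-04; σ = Eε = 207000 · 4.8108e-04 = 99.58 MPa.

99.6 MPa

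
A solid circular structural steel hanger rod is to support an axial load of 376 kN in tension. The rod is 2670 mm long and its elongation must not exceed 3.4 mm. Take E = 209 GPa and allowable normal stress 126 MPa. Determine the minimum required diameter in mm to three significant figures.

61.6 mm

Required area A ≥ P/σ_allow = 376000/126 = 2984 mm².
For a solid circular section, d ≥ √(4A/π) = 61.64 mm.
Elongation limit: A ≥ PL/(Eδ_allow) = 376000·2670/(209000·3.4) = 1413 mm² ⇒ d ≥ 42.41 mm.
The stress limit governs.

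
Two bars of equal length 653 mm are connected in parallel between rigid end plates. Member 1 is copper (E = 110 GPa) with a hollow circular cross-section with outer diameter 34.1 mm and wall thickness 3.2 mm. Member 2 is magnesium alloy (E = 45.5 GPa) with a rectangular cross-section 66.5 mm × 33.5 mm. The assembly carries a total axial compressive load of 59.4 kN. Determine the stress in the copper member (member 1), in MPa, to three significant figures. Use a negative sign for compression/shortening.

A_1 = 310.6 mm².
A_2 = 2228 mm².
Equal strain + equilibrium ⇒ each member carries load in proportion to AE: A₁E₁ = 34170000 N, A₂E₂ = 101400000 N, ΣAE = 135500000 N.
σ₁ = P·E₁/ΣAE = -59400·110000/135500000 = -48.21 MPa.

-48.2 MPa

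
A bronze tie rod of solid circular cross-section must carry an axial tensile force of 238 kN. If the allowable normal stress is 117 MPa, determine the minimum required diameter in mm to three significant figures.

Required area A ≥ P/σ_allow = 238000/117 = 2034 mm².
For a solid circular section, d ≥ √(4A/π) = 50.89 mm.

50.9 mm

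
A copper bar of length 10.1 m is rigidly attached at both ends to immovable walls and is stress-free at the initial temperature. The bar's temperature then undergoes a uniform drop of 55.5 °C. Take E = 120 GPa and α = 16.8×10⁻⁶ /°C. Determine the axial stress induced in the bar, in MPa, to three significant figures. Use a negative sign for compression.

112 MPa

Free thermal expansion αLΔT = 16.8e-6 · 10100 · -55.5 = -9.417 mm.
The walls impose strain ε = −(-9.417)/10100 = 9.3240e-04; σ = Eε = 120000 · 9.3240e-04 = 111.9 MPa.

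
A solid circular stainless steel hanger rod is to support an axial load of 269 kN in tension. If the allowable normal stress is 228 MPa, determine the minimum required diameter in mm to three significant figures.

38.8 mm

Required area A ≥ P/σ_allow = 269000/228 = 1180 mm².
For a solid circular section, d ≥ √(4A/π) = 38.76 mm.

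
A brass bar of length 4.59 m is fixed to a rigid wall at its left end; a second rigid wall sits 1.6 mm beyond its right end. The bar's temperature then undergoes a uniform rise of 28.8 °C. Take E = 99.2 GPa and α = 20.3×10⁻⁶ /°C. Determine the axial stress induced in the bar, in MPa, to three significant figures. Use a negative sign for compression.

-23.4 MPa

Free thermal expansion αLΔT = 20.3e-6 · 4590 · 28.8 = 2.683 mm.
The walls engage after the gap closes; constrained expansion = 2.683 − 1.6 = 1.083 mm.
The walls impose strain ε = −(1.083)/4590 = -2.3606e-04; σ = Eε = 99200 · -2.3606e-04 = -23.42 MPa.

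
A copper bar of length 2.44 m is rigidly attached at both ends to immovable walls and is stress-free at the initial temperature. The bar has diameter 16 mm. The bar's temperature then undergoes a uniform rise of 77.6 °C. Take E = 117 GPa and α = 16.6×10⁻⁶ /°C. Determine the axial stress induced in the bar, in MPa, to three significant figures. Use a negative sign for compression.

Free thermal expansion αLΔT = 16.6e-6 · 2440 · 77.6 = 3.143 mm.
The walls impose strain ε = −(3.143)/2440 = -1.2882e-03; σ = Eε = 117000 · -1.2882e-03 = -150.7 MPa.

-151 MPa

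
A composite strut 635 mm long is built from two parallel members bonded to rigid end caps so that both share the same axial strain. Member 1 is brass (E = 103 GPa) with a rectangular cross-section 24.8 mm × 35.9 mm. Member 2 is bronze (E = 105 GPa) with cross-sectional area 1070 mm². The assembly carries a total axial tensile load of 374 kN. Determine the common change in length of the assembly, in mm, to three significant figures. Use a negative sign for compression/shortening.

A_1 = 890.3 mm².
Equal strain + equilibrium ⇒ each member carries load in proportion to AE: A₁E₁ = 91700000 N, A₂E₂ = 112400000 N, ΣAE = 204100000 N.
δ = PL/ΣAE = 374000·635/204100000 = 1.164 mm.

1.16 mm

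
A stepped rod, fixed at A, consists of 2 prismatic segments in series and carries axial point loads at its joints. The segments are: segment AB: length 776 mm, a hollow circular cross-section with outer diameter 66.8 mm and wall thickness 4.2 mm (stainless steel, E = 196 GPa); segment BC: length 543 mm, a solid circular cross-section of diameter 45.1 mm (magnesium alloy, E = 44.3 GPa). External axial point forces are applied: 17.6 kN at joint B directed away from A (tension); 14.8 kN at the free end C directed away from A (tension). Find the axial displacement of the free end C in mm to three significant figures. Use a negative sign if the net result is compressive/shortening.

0.269 mm

Internal axial forces (sectioning from the free end, tension +): N_BC = 14.8 kN, N_AB = 32.4 kN.
A_AB = 826 mm².
A_BC = 1598 mm².
δ_AB = 32400·776/(826·196000) = 0.1553 mm
δ_BC = 14800·543/(1598·44300) = 0.1136 mm
δ = Σδ_i = 0.2689 mm.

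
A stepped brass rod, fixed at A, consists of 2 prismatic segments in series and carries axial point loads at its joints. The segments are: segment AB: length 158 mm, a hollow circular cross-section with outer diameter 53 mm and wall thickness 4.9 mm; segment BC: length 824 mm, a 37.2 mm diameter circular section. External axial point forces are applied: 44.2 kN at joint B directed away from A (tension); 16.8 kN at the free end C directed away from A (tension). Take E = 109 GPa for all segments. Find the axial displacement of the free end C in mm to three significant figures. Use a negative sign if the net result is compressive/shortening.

Internal axial forces (sectioning from the free end, tension +): N_BC = 16.8 kN, N_AB = 61 kN.
A_AB = 740.4 mm².
A_BC = 1087 mm².
δ_AB = 61000·158/(740.4·109000) = 0.1194 mm
δ_BC = 16800·824/(1087·109000) = 0.1169 mm
δ = Σδ_i = 0.2363 mm.

0.236 mm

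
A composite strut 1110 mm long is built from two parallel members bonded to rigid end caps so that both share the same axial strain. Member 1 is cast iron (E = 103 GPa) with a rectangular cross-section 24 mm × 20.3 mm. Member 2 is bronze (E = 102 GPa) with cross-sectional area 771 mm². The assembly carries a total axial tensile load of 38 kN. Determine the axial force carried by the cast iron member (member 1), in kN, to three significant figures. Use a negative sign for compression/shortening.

14.8 kN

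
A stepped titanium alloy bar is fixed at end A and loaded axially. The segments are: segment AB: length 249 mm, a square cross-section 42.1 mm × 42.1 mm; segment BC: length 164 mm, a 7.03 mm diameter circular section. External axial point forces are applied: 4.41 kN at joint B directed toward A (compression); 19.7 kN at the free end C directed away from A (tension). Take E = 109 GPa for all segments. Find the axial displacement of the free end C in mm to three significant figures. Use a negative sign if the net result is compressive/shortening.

Internal axial forces (sectioning from the free end, tension +): N_BC = 19.7 kN, N_AB = 15.29 kN.
A_AB = 1772 mm².
A_BC = 38.82 mm².
δ_AB = 15290·249/(1772·109000) = 0.01971 mm
δ_BC = 19700·164/(38.82·109000) = 0.7636 mm
δ = Σδ_i = 0.7833 mm.

0.783 mm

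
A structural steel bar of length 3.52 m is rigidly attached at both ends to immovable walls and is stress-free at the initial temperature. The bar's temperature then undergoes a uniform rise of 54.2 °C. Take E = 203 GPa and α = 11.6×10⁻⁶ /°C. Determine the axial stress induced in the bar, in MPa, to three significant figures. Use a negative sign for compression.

-128 MPa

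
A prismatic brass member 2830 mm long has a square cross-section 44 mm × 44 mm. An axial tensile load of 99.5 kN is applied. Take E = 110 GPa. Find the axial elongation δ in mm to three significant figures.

A = 1936 mm².
δ_mech = NL/(AE) = 99500·2830/(1936·110000) = 1.322 mm.

1.32 mm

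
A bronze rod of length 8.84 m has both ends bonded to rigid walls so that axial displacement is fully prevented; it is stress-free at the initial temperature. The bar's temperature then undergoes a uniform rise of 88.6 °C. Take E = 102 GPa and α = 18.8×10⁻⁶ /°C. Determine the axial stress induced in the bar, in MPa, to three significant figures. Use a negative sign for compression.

-170 MPa

Free thermal expansion αLΔT = 18.8e-6 · 8840 · 88.6 = 14.72 mm.
The walls impose strain ε = −(14.72)/8840 = -1.6657e-03; σ = Eε = 102000 · -1.6657e-03 = -169.9 MPa.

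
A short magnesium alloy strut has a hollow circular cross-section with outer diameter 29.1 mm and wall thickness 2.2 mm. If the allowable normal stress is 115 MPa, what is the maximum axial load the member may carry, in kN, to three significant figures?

21.4 kN

A = 185.9 mm².
P_max = σ_allow · A = 115 · 185.9 = 21380 N = 21.38 kN.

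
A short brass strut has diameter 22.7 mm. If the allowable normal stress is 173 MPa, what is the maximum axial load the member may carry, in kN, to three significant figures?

70.0 kN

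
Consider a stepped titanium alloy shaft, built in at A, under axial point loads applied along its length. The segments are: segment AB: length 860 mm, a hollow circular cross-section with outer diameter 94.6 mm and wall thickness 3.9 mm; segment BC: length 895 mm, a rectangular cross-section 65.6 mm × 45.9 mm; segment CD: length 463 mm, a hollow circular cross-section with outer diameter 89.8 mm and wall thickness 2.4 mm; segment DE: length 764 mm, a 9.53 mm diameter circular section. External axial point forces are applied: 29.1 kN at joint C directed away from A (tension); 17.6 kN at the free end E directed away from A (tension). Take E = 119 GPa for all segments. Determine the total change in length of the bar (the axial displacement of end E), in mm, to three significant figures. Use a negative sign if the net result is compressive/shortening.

Internal axial forces (sectioning from the free end, tension +): N_DE = 17.6 kN, N_CD = 17.6 kN, N_BC = 46.7 kN, N_AB = 46.7 kN.
A_AB = 1111 mm².
A_BC = 3011 mm².
A_CD = 659 mm².
A_DE = 71.33 mm².
δ_AB = 46700·860/(1111·119000) = 0.3037 mm
δ_BC = 46700·895/(3011·119000) = 0.1166 mm
δ_CD = 17600·463/(659·119000) = 0.1039 mm
δ_DE = 17600·764/(71.33·119000) = 1.584 mm
δ = Σδ_i = 2.108 mm.

2.11 mm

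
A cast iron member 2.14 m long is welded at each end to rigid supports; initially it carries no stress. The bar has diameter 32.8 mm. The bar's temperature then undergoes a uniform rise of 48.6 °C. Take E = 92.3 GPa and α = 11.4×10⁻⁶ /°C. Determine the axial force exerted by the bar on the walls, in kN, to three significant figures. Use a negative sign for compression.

Free thermal expansion αLΔT = 11.4e-6 · 2140 · 48.6 = 1.186 mm.
The walls impose strain ε = −(1.186)/2140 = -5.5404e-04; σ = Eε = 92300 · -5.5404e-04 = -51.14 MPa.
Wall reaction R = σ·A = -51.14·845 = -43210 N = -43.21 kN.

-43.2 kN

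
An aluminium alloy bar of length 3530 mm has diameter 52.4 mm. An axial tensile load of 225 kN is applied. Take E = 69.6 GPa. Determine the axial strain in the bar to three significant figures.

0.00150

A = 2157 mm².
σ = N/A = 104.3 MPa; ε = σ/E = 104.3/69600 = 1.499e-03.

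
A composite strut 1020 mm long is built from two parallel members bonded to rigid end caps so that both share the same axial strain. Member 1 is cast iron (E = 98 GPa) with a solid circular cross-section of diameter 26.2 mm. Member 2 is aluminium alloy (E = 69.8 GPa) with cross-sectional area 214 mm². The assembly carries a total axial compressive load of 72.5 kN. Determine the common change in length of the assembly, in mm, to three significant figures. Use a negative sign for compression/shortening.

-1.09 mm

A_1 = 539.1 mm².
Equal strain + equilibrium ⇒ each member carries load in proportion to AE: A₁E₁ = 52830000 N, A₂E₂ = 14940000 N, ΣAE = 67770000 N.
δ = PL/ΣAE = -72500·1020/67770000 = -1.091 mm.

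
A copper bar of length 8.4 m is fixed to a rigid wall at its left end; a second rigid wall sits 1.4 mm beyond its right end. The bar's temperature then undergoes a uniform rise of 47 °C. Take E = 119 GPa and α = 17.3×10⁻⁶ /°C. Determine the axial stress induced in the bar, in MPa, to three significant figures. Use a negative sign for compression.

Free thermal expansion αLΔT = 17.3e-6 · 8400 · 47 = 6.83 mm.
The walls engage after the gap closes; constrained expansion = 6.83 − 1.4 = 5.43 mm.
The walls impose strain ε = −(5.43)/8400 = -6.4643e-04; σ = Eε = 119000 · -6.4643e-04 = -76.93 MPa.

-76.9 MPa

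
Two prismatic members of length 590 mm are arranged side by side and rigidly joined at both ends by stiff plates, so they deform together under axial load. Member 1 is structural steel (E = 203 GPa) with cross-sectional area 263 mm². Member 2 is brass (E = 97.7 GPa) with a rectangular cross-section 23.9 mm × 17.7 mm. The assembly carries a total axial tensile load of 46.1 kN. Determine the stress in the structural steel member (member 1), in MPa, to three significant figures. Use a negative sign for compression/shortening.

98.8 MPa

A_2 = 423 mm².
Equal strain + equilibrium ⇒ each member carries load in proportion to AE: A₁E₁ = 53390000 N, A₂E₂ = 41330000 N, ΣAE = 94720000 N.
σ₁ = P·E₁/ΣAE = 46100·203000/94720000 = 98.8 MPa.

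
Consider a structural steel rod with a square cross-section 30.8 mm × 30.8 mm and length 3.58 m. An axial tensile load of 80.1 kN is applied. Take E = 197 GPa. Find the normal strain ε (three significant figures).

4.29e-04

A = 948.6 mm².
σ = N/A = 84.44 MPa; ε = σ/E = 84.44/197000 = 4.286e-04.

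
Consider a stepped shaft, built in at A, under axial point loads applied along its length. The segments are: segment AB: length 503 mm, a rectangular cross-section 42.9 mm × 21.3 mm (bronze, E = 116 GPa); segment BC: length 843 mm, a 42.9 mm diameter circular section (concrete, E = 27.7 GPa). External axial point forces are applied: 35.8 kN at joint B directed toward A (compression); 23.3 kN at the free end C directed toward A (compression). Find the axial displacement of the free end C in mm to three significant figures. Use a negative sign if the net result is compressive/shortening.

-0.771 mm

Internal axial forces (sectioning from the free end, tension +): N_BC = -23.3 kN, N_AB = -59.1 kN.
A_AB = 913.8 mm².
A_BC = 1445 mm².
δ_AB = -59100·503/(913.8·116000) = -0.2805 mm
δ_BC = -23300·843/(1445·27700) = -0.4906 mm
δ = Σδ_i = -0.771 mm.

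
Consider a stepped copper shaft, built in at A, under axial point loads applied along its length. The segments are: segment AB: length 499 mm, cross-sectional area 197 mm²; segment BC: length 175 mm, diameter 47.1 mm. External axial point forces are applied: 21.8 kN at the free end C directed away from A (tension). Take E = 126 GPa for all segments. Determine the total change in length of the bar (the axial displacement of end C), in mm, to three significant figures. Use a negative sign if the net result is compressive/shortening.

Internal axial forces (sectioning from the free end, tension +): N_BC = 21.8 kN, N_AB = 21.8 kN.
A_BC = 1742 mm².
δ_AB = 21800·499/(197·126000) = 0.4382 mm
δ_BC = 21800·175/(1742·126000) = 0.01738 mm
δ = Σδ_i = 0.4556 mm.

0.456 mm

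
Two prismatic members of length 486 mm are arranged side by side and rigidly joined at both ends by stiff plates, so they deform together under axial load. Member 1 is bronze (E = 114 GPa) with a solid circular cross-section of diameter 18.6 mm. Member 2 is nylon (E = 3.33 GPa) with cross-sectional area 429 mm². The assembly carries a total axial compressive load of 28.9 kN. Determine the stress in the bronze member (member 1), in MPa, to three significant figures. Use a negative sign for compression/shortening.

A_1 = 271.7 mm².
Equal strain + equilibrium ⇒ each member carries load in proportion to AE: A₁E₁ = 30980000 N, A₂E₂ = 1429000 N, ΣAE = 32400000 N.
σ₁ = P·E₁/ΣAE = -28900·114000/32400000 = -101.7 MPa.

-102 MPa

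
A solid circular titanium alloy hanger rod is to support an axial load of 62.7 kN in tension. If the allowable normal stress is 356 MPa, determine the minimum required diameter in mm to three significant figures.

15.0 mm

Required area A ≥ P/σ_allow = 62700/356 = 176.1 mm².
For a solid circular section, d ≥ √(4A/π) = 14.97 mm.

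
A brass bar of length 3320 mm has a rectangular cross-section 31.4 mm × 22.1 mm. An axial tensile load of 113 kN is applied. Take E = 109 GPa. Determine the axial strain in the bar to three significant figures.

0.00149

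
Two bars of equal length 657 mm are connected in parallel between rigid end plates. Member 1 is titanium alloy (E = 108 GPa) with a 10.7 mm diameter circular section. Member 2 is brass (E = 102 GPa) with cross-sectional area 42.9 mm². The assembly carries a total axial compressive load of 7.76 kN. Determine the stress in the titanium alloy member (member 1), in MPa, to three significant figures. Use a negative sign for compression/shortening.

A_1 = 89.92 mm².
Equal strain + equilibrium ⇒ each member carries load in proportion to AE: A₁E₁ = 9711000 N, A₂E₂ = 4376000 N, ΣAE = 14090000 N.
σ₁ = P·E₁/ΣAE = -7760·108000/14090000 = -59.49 MPa.

-59.5 MPa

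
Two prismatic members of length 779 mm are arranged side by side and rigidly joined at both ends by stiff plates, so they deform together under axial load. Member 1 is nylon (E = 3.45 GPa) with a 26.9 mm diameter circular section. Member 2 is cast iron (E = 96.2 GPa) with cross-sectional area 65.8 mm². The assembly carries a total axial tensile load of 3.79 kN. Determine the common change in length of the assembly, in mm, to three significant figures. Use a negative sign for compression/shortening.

0.356 mm

A_1 = 568.3 mm².
Equal strain + equilibrium ⇒ each member carries load in proportion to AE: A₁E₁ = 1961000 N, A₂E₂ = 6330000 N, ΣAE = 8291000 N.
δ = PL/ΣAE = 3790·779/8291000 = 0.3561 mm.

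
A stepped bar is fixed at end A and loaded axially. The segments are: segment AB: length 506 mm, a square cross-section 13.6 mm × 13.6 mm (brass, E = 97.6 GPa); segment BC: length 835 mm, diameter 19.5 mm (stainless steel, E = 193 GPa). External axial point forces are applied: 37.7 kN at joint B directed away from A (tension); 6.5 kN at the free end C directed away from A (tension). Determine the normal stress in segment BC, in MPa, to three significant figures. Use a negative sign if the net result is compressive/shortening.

21.8 MPa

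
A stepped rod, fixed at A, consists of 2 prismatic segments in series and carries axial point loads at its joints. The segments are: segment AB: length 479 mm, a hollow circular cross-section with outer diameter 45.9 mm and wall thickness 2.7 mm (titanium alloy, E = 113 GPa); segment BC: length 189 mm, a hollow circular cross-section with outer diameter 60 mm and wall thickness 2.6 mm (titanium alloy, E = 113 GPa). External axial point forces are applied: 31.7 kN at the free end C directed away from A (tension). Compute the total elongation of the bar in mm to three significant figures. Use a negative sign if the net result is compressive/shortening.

Internal axial forces (sectioning from the free end, tension +): N_BC = 31.7 kN, N_AB = 31.7 kN.
A_AB = 366.4 mm².
A_BC = 468.9 mm².
δ_AB = 31700·479/(366.4·113000) = 0.3667 mm
δ_BC = 31700·189/(468.9·113000) = 0.1131 mm
δ = Σδ_i = 0.4798 mm.

0.480 mm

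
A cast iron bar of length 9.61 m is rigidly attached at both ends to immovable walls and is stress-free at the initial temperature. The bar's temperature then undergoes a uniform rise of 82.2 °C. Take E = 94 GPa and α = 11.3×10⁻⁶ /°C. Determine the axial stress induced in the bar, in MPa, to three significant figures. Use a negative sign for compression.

-87.3 MPa

Free thermal expansion αLΔT = 11.3e-6 · 9610 · 82.2 = 8.926 mm.
The walls impose strain ε = −(8.926)/9610 = -9.2886e-04; σ = Eε = 94000 · -9.2886e-04 = -87.31 MPa.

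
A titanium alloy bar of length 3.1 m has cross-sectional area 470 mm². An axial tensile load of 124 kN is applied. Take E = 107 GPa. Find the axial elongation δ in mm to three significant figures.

δ_mech = NL/(AE) = 124000·3100/(470·107000) = 7.644 mm.

7.64 mm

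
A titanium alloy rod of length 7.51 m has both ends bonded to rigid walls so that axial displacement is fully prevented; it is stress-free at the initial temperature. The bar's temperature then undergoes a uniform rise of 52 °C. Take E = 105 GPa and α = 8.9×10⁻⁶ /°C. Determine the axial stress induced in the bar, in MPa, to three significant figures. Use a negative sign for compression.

-48.6 MPa

Free thermal expansion αLΔT = 8.9e-6 · 7510 · 52 = 3.476 mm.
The walls impose strain ε = −(3.476)/7510 = -4.6280e-04; σ = Eε = 105000 · -4.6280e-04 = -48.59 MPa.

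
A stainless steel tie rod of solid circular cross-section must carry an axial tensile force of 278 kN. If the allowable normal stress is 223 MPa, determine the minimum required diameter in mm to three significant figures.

39.8 mm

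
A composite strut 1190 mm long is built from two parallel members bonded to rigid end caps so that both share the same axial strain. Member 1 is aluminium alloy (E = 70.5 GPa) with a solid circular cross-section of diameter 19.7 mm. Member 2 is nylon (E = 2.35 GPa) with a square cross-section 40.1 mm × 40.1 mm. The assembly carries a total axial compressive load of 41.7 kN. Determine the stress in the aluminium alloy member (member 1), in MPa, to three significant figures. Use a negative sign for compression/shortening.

-116 MPa

A_1 = 304.8 mm².
A_2 = 1608 mm².
Equal strain + equilibrium ⇒ each member carries load in proportion to AE: A₁E₁ = 21490000 N, A₂E₂ = 3779000 N, ΣAE = 25270000 N.
σ₁ = P·E₁/ΣAE = -41700·70500/25270000 = -116.3 MPa.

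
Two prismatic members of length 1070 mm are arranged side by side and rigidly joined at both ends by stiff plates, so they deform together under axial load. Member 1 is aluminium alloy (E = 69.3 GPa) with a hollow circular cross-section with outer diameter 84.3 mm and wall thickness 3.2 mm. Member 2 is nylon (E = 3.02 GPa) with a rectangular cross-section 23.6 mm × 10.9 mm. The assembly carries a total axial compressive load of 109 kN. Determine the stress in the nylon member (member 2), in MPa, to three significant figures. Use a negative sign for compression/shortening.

-5.75 MPa

A_1 = 815.3 mm².
A_2 = 257.2 mm².
Equal strain + equilibrium ⇒ each member carries load in proportion to AE: A₁E₁ = 56500000 N, A₂E₂ = 776900 N, ΣAE = 57280000 N.
σ₂ = P·E₂/ΣAE = -109000·3020/57280000 = -5.747 MPa.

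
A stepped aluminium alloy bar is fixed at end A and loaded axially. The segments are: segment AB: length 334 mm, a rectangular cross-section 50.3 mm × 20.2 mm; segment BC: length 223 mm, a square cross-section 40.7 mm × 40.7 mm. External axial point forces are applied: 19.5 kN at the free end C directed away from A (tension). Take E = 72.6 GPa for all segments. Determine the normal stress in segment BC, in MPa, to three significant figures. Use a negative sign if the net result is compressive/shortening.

11.8 MPa

Internal axial forces (sectioning from the free end, tension +): N_BC = 19.5 kN, N_AB = 19.5 kN.
A_BC = 1656 mm².
σ_BC = N_BC/A_BC = 19500/1656 = 11.77 MPa.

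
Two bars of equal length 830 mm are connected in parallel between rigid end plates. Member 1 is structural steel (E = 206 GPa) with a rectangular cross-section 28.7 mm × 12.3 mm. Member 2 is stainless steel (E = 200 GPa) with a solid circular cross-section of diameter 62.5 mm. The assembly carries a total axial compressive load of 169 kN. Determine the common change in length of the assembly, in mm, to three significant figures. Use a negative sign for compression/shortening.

A_1 = 353 mm².
A_2 = 3068 mm².
Equal strain + equilibrium ⇒ each member carries load in proportion to AE: A₁E₁ = 72720000 N, A₂E₂ = 613600000 N, ΣAE = 686300000 N.
δ = PL/ΣAE = -169000·830/686300000 = -0.2044 mm.

-0.204 mm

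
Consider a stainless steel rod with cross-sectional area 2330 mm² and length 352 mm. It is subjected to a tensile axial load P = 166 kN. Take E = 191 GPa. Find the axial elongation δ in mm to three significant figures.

δ_mech = NL/(AE) = 166000·352/(2330·191000) = 0.1313 mm.

0.131 mm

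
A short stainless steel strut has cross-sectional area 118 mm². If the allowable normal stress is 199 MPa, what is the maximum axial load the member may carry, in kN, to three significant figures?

23.5 kN

P_max = σ_allow · A = 199 · 118 = 23480 N = 23.48 kN.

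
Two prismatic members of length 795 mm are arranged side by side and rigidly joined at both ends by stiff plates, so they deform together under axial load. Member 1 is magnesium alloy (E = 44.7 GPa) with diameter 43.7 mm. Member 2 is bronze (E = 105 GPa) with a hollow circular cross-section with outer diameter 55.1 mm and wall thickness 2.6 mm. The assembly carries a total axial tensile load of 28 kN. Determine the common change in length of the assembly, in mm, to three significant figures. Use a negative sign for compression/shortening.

0.199 mm

A_1 = 1500 mm².
A_2 = 428.8 mm².
Equal strain + equilibrium ⇒ each member carries load in proportion to AE: A₁E₁ = 67040000 N, A₂E₂ = 45030000 N, ΣAE = 112100000 N.
δ = PL/ΣAE = 28000·795/112100000 = 0.1986 mm.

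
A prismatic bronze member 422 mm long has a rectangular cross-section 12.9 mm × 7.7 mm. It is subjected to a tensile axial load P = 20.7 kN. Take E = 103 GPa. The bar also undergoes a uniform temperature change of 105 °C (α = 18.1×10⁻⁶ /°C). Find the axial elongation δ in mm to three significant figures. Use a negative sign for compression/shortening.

1.66 mm

A = 99.33 mm².
δ_mech = NL/(AE) = 20700·422/(99.33·103000) = 0.8538 mm.
δ_thermal = αLΔT = 18.1e-6·422·105 = 0.802 mm.
δ = δ_mech + δ_thermal = 1.656 mm.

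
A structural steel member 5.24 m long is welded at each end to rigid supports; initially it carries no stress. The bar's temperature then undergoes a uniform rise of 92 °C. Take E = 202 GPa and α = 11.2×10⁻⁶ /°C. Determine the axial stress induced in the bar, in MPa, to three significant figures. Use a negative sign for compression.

-208 MPa

Free thermal expansion αLΔT = 11.2e-6 · 5240 · 92 = 5.399 mm.
The walls impose strain ε = −(5.399)/5240 = -1.0304e-03; σ = Eε = 202000 · -1.0304e-03 = -208.1 MPa.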